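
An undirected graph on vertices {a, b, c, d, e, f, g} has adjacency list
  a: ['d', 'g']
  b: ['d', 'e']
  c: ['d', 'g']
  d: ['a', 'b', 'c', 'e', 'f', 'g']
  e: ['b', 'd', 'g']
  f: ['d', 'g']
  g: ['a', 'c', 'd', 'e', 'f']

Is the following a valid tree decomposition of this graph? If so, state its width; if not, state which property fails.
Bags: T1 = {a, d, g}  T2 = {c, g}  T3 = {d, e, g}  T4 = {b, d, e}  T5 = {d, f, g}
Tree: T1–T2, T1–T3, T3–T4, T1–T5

No — edge (d,c) lies in no bag.

A tree decomposition must satisfy three properties: every vertex lies in some bag; for every edge, both endpoints lie together in some bag; and for every vertex, the bags containing it form a connected subtree. Here edge (d,c) lies in no bag, so the decomposition is invalid.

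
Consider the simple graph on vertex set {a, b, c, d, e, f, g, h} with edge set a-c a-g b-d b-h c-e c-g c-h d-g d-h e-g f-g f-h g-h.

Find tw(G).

A width-2 tree decomposition is:
Bags: B1 = {d, g, h}  B2 = {c, g, h}  B3 = {f, g, h}  B4 = {b, d, h}  B5 = {a, c, g}  B6 = {c, e, g}
Tree: B1–B2, B2–B3, B1–B4, B2–B5, B5–B6
Every bag has size at most 3, so the width is 3 − 1 = 2 and tw(G) ≤ 2. Conversely, {c, e, g} is a clique of size 3, and the vertices of any clique must share a bag in every tree decomposition; so some bag has ≥ 3 vertices and tw(G) ≥ 2. Therefore the treewidth is 2.

2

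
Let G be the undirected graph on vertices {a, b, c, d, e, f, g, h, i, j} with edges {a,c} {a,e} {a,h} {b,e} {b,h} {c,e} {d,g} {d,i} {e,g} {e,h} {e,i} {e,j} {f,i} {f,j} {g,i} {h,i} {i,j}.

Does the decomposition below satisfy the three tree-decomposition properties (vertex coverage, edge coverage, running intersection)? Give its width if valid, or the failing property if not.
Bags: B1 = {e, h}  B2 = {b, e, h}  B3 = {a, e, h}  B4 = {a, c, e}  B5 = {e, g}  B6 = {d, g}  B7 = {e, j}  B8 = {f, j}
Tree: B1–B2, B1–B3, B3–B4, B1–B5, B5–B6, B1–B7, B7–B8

A tree decomposition must satisfy three properties: every vertex lies in some bag; for every edge, both endpoints lie together in some bag; and for every vertex, the bags containing it form a connected subtree. Here vertex i appears in no bag, so the decomposition is invalid.

No — vertex i appears in no bag.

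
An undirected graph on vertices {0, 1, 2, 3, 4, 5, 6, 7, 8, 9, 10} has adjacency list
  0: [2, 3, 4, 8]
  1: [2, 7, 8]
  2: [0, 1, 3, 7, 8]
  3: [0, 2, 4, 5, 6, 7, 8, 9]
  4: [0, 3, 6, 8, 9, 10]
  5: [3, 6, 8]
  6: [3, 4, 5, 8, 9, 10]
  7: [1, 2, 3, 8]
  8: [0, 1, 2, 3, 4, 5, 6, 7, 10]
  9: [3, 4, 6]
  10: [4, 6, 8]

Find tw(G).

A width-3 tree decomposition is:
Bags: B1 = {3, 4, 6, 8}  B2 = {3, 4, 6, 9}  B3 = {4, 6, 8, 10}  B4 = {0, 3, 4, 8}  B5 = {0, 2, 3, 8}  B6 = {3, 5, 6, 8}  B7 = {2, 3, 7, 8}  B8 = {1, 2, 7, 8}
Tree: B1–B2, B1–B3, B1–B4, B4–B5, B1–B6, B5–B7, B7–B8
Every bag has size at most 4, so the width is 4 − 1 = 3 and tw(G) ≤ 3. For the lower bound, the 4 vertices {1, 2, 7, 8} are pairwise adjacent, and any tree decomposition puts a clique entirely inside one bag — forcing width ≥ 3. Combining the bounds, tw(G) = 3.

3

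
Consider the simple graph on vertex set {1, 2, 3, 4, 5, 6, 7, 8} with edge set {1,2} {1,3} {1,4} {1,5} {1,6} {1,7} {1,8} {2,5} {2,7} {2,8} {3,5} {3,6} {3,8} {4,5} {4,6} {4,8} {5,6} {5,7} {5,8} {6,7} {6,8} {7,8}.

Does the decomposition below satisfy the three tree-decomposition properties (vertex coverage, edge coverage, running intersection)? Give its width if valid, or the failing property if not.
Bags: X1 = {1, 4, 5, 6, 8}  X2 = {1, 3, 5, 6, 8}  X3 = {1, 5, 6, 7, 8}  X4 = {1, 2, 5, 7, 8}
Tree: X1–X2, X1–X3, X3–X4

Vertex coverage: the bags together contain {1, 2, 3, 4, 5, 6, 7, 8}, the full vertex set. Edge coverage: each edge of G has both endpoints in at least one bag. Running intersection: for every vertex, the bags containing it form a connected subtree. All three properties hold, so this is a valid tree decomposition of width max|bag| − 1 = 4, and hence tw(G) ≤ 4.

Yes; width 4.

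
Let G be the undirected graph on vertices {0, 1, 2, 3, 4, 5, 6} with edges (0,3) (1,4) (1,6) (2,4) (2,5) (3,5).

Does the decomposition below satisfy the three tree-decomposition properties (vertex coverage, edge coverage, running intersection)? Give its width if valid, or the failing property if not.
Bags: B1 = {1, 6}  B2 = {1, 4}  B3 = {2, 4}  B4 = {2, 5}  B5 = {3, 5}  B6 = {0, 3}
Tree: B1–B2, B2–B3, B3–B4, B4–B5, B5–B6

Yes; width 1.

Checking the three conditions: (i) the bags cover all of {0, 1, 2, 3, 4, 5, 6}; (ii) for each edge, some bag contains both endpoints; (iii) the bags containing any fixed vertex form a subtree. All hold, so the decomposition is valid with width 2 − 1 = 1.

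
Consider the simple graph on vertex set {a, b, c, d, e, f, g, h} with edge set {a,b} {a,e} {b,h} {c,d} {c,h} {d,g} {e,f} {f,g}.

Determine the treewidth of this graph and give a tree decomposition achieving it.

The largest bag has 3 vertices, giving width 2; this decomposition certifies tw(G) ≤ 2. For the lower bound, G contains the cycle g–d–c–h–b–a–e–f–g, so G is not a forest; only forests have treewidth ≤ 1, hence tw(G) ≥ 2. The upper and lower bounds meet at 2, so that is the treewidth.

Treewidth 2.
Bags: B1 = {c, d, g}  B2 = {c, g, h}  B3 = {b, g, h}  B4 = {a, b, g}  B5 = {a, e, g}  B6 = {e, f, g}
Tree: B1–B2, B2–B3, B3–B4, B4–B5, B5–B6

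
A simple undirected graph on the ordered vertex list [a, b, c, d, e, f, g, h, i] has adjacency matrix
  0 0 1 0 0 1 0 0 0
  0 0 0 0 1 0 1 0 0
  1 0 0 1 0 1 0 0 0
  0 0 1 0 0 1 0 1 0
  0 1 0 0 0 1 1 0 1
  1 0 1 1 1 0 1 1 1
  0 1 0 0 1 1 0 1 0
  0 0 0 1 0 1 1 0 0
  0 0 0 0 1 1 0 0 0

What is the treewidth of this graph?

2

A width-2 tree decomposition is:
Bags: B1 = {e, f, g}  B2 = {f, g, h}  B3 = {e, f, i}  B4 = {d, f, h}  B5 = {c, d, f}  B6 = {b, e, g}  B7 = {a, c, f}
Tree: B1–B2, B1–B3, B2–B4, B4–B5, B1–B6, B5–B7
The largest bag has 3 vertices, giving width 2; this decomposition certifies tw(G) ≤ 2. For the lower bound, the 3 vertices {d, f, h} are pairwise adjacent, and any tree decomposition puts a clique entirely inside one bag — forcing width ≥ 2. Combining the bounds, tw(G) = 2.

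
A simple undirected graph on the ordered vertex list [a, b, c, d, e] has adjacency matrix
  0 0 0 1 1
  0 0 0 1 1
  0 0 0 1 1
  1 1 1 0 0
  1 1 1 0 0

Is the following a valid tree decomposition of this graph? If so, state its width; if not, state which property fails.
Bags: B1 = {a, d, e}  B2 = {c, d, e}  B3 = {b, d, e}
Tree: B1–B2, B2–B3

Yes; width 2.

Vertex coverage: the bags together contain {a, b, c, d, e}, the full vertex set. Edge coverage: each edge of G has both endpoints in at least one bag. Running intersection: for every vertex, the bags containing it form a connected subtree. All three properties hold, so this is a valid tree decomposition of width max|bag| − 1 = 2, and hence tw(G) ≤ 2.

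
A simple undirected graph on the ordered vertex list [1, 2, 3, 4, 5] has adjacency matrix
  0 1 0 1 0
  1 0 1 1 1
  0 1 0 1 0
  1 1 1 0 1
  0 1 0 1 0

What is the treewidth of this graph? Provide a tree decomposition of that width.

Treewidth 2.
One optimal decomposition is:
Bags: B1 = {2, 4, 5}  B2 = {2, 3, 4}  B3 = {1, 2, 4}
Tree: B1–B2, B2–B3

Every bag has size at most 3, so the width is 3 − 1 = 2 and tw(G) ≤ 2. On the other hand G contains the 3-clique {1, 2, 4}. A clique must lie in a single bag of any decomposition, so no decomposition can have width below 2. Therefore the treewidth is 2.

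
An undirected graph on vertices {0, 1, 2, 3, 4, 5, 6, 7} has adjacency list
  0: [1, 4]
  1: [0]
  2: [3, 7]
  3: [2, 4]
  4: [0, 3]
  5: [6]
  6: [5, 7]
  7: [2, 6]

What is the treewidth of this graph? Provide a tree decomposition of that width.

Every bag has size at most 2, so the width is 2 − 1 = 1 and tw(G) ≤ 1. Since G has at least one edge (e.g. 5–6), it is not an edgeless graph, so tw(G) ≥ 1. Hence tw(G) = 1 exactly.

Treewidth 1.
Bags: B1 = {5, 6}  B2 = {6, 7}  B3 = {2, 7}  B4 = {2, 3}  B5 = {3, 4}  B6 = {0, 4}  B7 = {0, 1}
Tree: B1–B2, B2–B3, B3–B4, B4–B5, B5–B6, B6–B7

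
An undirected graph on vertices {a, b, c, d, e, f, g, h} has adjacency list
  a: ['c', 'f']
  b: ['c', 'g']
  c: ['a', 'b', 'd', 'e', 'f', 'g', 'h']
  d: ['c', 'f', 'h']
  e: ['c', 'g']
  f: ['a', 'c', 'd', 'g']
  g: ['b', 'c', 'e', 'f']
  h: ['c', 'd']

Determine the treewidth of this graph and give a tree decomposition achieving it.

The largest bag has 3 vertices, giving width 2; this decomposition certifies tw(G) ≤ 2. For the lower bound, the 3 vertices {c, e, g} are pairwise adjacent, and any tree decomposition puts a clique entirely inside one bag — forcing width ≥ 2. Hence tw(G) = 2 exactly.

Treewidth 2.
One such decomposition:
Bags: B1 = {c, f, g}  B2 = {a, c, f}  B3 = {c, d, f}  B4 = {b, c, g}  B5 = {c, e, g}  B6 = {c, d, h}
Tree: B1–B2, B1–B3, B1–B4, B4–B5, B3–B6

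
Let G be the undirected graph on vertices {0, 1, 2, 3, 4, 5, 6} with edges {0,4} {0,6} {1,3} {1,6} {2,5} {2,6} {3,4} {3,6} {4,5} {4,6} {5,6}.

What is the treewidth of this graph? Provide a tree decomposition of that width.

Treewidth 2.
One optimal decomposition is:
Bags: B1 = {0, 4, 6}  B2 = {4, 5, 6}  B3 = {2, 5, 6}  B4 = {3, 4, 6}  B5 = {1, 3, 6}
Tree: B1–B2, B2–B3, B2–B4, B4–B5

Each bag holds 3 vertices, so the decomposition has width 2, which upper-bounds the treewidth. For the lower bound, the 3 vertices {1, 3, 6} are pairwise adjacent, and any tree decomposition puts a clique entirely inside one bag — forcing width ≥ 2. Therefore the treewidth is 2.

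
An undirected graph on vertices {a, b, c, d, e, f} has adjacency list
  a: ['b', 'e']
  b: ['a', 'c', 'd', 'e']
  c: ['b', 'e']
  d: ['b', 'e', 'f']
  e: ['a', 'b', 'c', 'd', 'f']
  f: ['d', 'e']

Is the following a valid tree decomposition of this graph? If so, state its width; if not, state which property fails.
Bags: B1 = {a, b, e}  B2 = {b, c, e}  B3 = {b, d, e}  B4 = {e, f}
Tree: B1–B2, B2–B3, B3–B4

A tree decomposition must satisfy three properties: every vertex lies in some bag; for every edge, both endpoints lie together in some bag; and for every vertex, the bags containing it form a connected subtree. Here edge (d,f) lies in no bag, so the decomposition is invalid.

No — edge (d,f) lies in no bag.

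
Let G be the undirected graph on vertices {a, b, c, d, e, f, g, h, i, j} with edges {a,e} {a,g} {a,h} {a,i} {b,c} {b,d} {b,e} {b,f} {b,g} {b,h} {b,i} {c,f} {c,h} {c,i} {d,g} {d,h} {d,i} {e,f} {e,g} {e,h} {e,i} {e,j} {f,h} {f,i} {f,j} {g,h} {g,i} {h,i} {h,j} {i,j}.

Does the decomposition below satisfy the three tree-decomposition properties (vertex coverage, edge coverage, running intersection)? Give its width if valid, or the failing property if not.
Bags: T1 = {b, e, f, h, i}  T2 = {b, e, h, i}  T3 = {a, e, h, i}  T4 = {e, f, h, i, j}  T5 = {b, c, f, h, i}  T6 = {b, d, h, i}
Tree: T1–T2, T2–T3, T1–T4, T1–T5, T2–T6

No — vertex g appears in no bag.

A tree decomposition must satisfy three properties: every vertex lies in some bag; for every edge, both endpoints lie together in some bag; and for every vertex, the bags containing it form a connected subtree. Here vertex g appears in no bag, so the decomposition is invalid.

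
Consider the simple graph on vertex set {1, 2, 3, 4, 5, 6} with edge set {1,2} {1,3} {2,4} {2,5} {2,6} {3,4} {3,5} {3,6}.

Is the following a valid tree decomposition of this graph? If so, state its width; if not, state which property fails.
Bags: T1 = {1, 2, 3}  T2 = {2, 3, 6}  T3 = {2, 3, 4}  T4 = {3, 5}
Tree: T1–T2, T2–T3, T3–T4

No — edge (2,5) lies in no bag.

A tree decomposition must satisfy three properties: every vertex lies in some bag; for every edge, both endpoints lie together in some bag; and for every vertex, the bags containing it form a connected subtree. Here edge (2,5) lies in no bag, so the decomposition is invalid.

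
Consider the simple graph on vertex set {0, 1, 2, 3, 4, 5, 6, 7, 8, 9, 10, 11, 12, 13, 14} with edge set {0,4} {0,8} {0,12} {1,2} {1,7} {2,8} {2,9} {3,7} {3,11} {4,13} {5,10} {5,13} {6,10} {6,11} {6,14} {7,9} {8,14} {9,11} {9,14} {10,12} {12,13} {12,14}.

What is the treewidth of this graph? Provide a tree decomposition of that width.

Every bag has size at most 4, so the width is 4 − 1 = 3 and tw(G) ≤ 3. For the lower bound: the 4 vertex sets {4,5,13}, {10}, {12}, {0,6,8,14} are disjoint, each induces a connected subgraph, and every pair is joined by at least one edge of G. Contracting each set to a single vertex therefore yields K_{4} as a minor, and since treewidth is minor-monotone, tw(G) ≥ tw(K_{4}) = 3. Therefore the treewidth is 3.

Treewidth 3.
One such decomposition:
Bags: B1 = {4, 5, 10, 13}  B2 = {4, 10, 12, 13}  B3 = {0, 4, 10, 12}  B4 = {0, 6, 10, 12}  B5 = {0, 6, 12, 14}  B6 = {0, 6, 8, 14}  B7 = {6, 8, 11, 14}  B8 = {8, 9, 11, 14}  B9 = {2, 8, 9, 11}  B10 = {2, 3, 9, 11}  B11 = {2, 3, 7, 9}  B12 = {1, 2, 3, 7}
Tree: B1–B2, B2–B3, B3–B4, B4–B5, B5–B6, B6–B7, B7–B8, B8–B9, B9–B10, B10–B11, B11–B12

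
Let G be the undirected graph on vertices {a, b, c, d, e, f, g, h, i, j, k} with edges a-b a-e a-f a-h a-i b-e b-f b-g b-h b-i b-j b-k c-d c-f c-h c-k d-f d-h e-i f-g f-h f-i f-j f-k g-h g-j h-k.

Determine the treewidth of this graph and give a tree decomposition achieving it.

Treewidth 3.
One optimal decomposition is:
Bags: B1 = {b, f, h, k}  B2 = {a, b, f, h}  B3 = {c, f, h, k}  B4 = {a, b, f, i}  B5 = {b, f, g, h}  B6 = {b, f, g, j}  B7 = {a, b, e, i}  B8 = {c, d, f, h}
Tree: B1–B2, B1–B3, B2–B4, B1–B5, B5–B6, B4–B7, B3–B8

The largest bag has 4 vertices, giving width 3; this decomposition certifies tw(G) ≤ 3. On the other hand G contains the 4-clique {a, b, e, i}. A clique must lie in a single bag of any decomposition, so no decomposition can have width below 3. Combining the bounds, tw(G) = 3.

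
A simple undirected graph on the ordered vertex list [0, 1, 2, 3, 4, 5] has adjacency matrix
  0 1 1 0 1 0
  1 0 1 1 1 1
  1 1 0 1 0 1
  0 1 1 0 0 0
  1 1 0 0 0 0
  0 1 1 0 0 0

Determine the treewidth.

2

A width-2 tree decomposition is:
Bags: B1 = {0, 1, 2}  B2 = {1, 2, 5}  B3 = {1, 2, 3}  B4 = {0, 1, 4}
Tree: B1–B2, B1–B3, B1–B4
Every bag has size at most 3, so the width is 3 − 1 = 2 and tw(G) ≤ 2. For the lower bound, the 3 vertices {0, 1, 2} are pairwise adjacent, and any tree decomposition puts a clique entirely inside one bag — forcing width ≥ 2. The upper and lower bounds meet at 2, so that is the treewidth.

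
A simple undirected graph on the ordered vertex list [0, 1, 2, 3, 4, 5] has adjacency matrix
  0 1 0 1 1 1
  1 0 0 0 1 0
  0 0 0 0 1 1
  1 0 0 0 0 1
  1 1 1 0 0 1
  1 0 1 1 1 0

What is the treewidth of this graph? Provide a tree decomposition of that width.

Each bag holds 3 vertices, so the decomposition has width 2, which upper-bounds the treewidth. Conversely, {0, 3, 5} is a clique of size 3, and the vertices of any clique must share a bag in every tree decomposition; so some bag has ≥ 3 vertices and tw(G) ≥ 2. Hence tw(G) = 2 exactly.

Treewidth 2.
One such decomposition:
Bags: B1 = {0, 1, 4}  B2 = {0, 4, 5}  B3 = {0, 3, 5}  B4 = {2, 4, 5}
Tree: B1–B2, B2–B3, B2–B4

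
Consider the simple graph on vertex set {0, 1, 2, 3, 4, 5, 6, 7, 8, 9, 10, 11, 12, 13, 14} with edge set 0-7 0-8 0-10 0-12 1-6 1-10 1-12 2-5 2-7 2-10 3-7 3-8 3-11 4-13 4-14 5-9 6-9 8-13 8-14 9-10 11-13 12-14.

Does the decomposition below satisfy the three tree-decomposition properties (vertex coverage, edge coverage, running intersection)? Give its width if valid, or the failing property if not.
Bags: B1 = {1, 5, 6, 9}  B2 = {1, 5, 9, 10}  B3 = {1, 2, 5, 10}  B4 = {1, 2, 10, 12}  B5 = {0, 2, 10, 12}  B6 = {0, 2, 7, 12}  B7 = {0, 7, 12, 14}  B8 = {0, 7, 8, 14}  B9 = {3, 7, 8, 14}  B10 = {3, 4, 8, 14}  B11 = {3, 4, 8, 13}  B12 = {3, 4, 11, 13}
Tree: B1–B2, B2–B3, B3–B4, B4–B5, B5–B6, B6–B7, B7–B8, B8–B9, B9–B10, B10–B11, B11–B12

Checking the three conditions: (i) the bags cover all of {0, 1, 2, 3, 4, 5, 6, 7, 8, 9, 10, 11, 12, 13, 14}; (ii) for each edge, some bag contains both endpoints; (iii) the bags containing any fixed vertex form a subtree. All hold, so the decomposition is valid with width 4 − 1 = 3.

Yes; width 3.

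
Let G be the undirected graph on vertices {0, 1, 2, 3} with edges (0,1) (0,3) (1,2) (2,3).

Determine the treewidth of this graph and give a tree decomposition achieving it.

Treewidth 2.
Bags: B1 = {0, 2, 3}  B2 = {0, 1, 2}
Tree: B1–B2

The largest bag has 3 vertices, giving width 2; this decomposition certifies tw(G) ≤ 2. The edges 0–3–2–1–0 form a cycle, so G is not a tree and its treewidth is at least 2. The upper and lower bounds meet at 2, so that is the treewidth.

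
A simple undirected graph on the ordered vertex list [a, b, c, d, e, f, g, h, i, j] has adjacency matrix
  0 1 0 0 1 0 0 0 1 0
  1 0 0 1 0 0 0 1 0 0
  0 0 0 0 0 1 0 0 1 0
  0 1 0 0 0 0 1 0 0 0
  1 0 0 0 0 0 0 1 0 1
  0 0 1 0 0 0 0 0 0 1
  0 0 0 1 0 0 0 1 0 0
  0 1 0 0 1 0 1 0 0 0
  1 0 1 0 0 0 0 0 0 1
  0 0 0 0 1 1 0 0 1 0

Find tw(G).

A width-2 tree decomposition is:
Bags: B1 = {d, g, h}  B2 = {b, d, h}  B3 = {b, e, h}  B4 = {a, b, e}  B5 = {a, e, j}  B6 = {a, i, j}  B7 = {f, i, j}  B8 = {c, f, i}
Tree: B1–B2, B2–B3, B3–B4, B4–B5, B5–B6, B6–B7, B7–B8
The largest bag has 3 vertices, giving width 2; this decomposition certifies tw(G) ≤ 2. The edges g–d–b–h–g form a cycle, so G is not a tree and its treewidth is at least 2. Combining the bounds, tw(G) = 2.

2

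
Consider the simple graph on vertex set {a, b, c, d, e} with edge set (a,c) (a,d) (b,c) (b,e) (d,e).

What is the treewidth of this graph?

A width-2 tree decomposition is:
Bags: B1 = {a, d, e}  B2 = {a, b, e}  B3 = {a, b, c}
Tree: B1–B2, B2–B3
Each bag holds 3 vertices, so the decomposition has width 2, which upper-bounds the treewidth. Since a–d–e–b–c–a is a cycle in G, G is not acyclic. Forests are exactly the graphs of treewidth ≤ 1, so tw(G) ≥ 2. Therefore the treewidth is 2.

2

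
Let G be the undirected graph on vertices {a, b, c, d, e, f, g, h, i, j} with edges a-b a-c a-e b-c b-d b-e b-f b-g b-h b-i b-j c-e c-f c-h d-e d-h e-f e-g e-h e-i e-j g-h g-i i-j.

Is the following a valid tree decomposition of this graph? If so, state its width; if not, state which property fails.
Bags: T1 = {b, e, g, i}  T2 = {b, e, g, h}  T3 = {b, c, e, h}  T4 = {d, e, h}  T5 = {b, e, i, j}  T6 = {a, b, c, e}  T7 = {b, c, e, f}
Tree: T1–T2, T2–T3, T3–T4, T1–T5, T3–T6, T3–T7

No — edge (b,d) lies in no bag.

A tree decomposition must satisfy three properties: every vertex lies in some bag; for every edge, both endpoints lie together in some bag; and for every vertex, the bags containing it form a connected subtree. Here edge (b,d) lies in no bag, so the decomposition is invalid.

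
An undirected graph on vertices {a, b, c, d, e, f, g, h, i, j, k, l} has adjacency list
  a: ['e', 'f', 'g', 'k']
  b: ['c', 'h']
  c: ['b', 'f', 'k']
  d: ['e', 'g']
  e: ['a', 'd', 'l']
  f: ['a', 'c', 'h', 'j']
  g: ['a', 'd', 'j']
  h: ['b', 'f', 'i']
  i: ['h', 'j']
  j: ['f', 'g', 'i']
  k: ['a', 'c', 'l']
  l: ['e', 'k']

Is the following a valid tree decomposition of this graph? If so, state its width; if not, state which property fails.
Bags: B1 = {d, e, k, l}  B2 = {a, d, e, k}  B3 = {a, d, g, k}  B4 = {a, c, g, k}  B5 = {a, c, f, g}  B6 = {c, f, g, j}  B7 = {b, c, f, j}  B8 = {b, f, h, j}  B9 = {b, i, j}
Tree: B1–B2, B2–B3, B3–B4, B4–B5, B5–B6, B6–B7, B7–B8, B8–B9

No — edge (h,i) lies in no bag.

A tree decomposition must satisfy three properties: every vertex lies in some bag; for every edge, both endpoints lie together in some bag; and for every vertex, the bags containing it form a connected subtree. Here edge (h,i) lies in no bag, so the decomposition is invalid.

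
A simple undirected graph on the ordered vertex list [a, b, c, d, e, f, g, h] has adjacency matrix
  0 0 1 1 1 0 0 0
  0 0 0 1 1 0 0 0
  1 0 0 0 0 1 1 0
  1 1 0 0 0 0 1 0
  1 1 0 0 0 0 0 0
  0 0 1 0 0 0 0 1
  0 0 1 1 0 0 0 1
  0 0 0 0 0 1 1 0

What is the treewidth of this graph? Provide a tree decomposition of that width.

Every bag has size at most 3, so the width is 3 − 1 = 2 and tw(G) ≤ 2. The edges e–b–d–a–e form a cycle, so G is not a tree and its treewidth is at least 2. The upper and lower bounds meet at 2, so that is the treewidth.

Treewidth 2.
Bags: B1 = {a, b, e}  B2 = {a, b, d}  B3 = {a, c, d}  B4 = {c, d, g}  B5 = {c, f, g}  B6 = {f, g, h}
Tree: B1–B2, B2–B3, B3–B4, B4–B5, B5–B6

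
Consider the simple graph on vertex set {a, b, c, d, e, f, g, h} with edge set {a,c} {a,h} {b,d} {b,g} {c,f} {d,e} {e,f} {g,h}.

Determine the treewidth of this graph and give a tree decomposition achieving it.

Treewidth 2.
One such decomposition:
Bags: B1 = {d, e, f}  B2 = {b, d, f}  B3 = {b, f, g}  B4 = {f, g, h}  B5 = {a, f, h}  B6 = {a, c, f}
Tree: B1–B2, B2–B3, B3–B4, B4–B5, B5–B6

Each bag holds 3 vertices, so the decomposition has width 2, which upper-bounds the treewidth. The edges f–e–d–b–g–h–a–c–f form a cycle, so G is not a tree and its treewidth is at least 2. Hence tw(G) = 2 exactly.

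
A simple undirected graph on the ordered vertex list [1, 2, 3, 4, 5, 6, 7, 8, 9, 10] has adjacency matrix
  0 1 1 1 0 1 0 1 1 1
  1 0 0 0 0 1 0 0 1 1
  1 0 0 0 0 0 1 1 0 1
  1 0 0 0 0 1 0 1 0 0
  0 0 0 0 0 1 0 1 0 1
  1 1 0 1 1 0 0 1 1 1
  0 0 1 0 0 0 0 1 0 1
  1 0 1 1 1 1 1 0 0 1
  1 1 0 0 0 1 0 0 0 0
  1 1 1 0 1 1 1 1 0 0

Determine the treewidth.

3

A width-3 tree decomposition is:
Bags: B1 = {1, 2, 6, 10}  B2 = {1, 6, 8, 10}  B3 = {1, 3, 8, 10}  B4 = {5, 6, 8, 10}  B5 = {1, 4, 6, 8}  B6 = {3, 7, 8, 10}  B7 = {1, 2, 6, 9}
Tree: B1–B2, B2–B3, B2–B4, B2–B5, B3–B6, B1–B7
The largest bag has 4 vertices, giving width 3; this decomposition certifies tw(G) ≤ 3. Conversely, {1, 3, 8, 10} is a clique of size 4, and the vertices of any clique must share a bag in every tree decomposition; so some bag has ≥ 4 vertices and tw(G) ≥ 3. Hence tw(G) = 3 exactly.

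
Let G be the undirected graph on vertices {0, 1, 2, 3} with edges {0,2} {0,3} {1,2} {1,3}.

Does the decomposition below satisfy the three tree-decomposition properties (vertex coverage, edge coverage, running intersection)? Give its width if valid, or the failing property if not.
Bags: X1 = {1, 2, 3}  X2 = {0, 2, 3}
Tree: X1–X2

Yes; width 2.

Vertex coverage: the bags together contain {0, 1, 2, 3}, the full vertex set. Edge coverage: each edge of G has both endpoints in at least one bag. Running intersection: for every vertex, the bags containing it form a connected subtree. All three properties hold, so this is a valid tree decomposition of width max|bag| − 1 = 2, and hence tw(G) ≤ 2.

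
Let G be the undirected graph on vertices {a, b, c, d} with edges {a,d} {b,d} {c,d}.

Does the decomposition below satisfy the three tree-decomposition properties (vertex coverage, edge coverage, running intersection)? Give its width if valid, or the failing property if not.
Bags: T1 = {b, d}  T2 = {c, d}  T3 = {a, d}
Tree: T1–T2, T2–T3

Checking the three conditions: (i) the bags cover all of {a, b, c, d}; (ii) for each edge, some bag contains both endpoints; (iii) the bags containing any fixed vertex form a subtree. All hold, so the decomposition is valid with width 2 − 1 = 1.

Yes; width 1.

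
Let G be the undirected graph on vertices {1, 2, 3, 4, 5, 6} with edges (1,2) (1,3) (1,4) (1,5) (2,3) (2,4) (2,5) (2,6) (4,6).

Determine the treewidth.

2

A width-2 tree decomposition is:
Bags: B1 = {1, 2, 4}  B2 = {1, 2, 3}  B3 = {1, 2, 5}  B4 = {2, 4, 6}
Tree: B1–B2, B2–B3, B1–B4
Every bag has size at most 3, so the width is 3 − 1 = 2 and tw(G) ≤ 2. For the lower bound, the 3 vertices {1, 2, 3} are pairwise adjacent, and any tree decomposition puts a clique entirely inside one bag — forcing width ≥ 2. Hence tw(G) = 2 exactly.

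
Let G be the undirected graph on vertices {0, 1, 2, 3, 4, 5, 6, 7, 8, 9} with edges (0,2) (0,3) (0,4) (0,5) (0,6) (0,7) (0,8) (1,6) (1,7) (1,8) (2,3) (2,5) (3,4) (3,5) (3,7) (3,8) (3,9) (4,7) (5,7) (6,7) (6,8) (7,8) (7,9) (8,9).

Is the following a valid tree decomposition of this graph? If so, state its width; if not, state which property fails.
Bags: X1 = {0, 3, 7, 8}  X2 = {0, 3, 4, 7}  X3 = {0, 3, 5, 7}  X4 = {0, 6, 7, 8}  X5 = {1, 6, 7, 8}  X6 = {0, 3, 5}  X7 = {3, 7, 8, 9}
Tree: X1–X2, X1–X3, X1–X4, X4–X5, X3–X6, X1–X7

A tree decomposition must satisfy three properties: every vertex lies in some bag; for every edge, both endpoints lie together in some bag; and for every vertex, the bags containing it form a connected subtree. Here vertex 2 appears in no bag, so the decomposition is invalid.

No — vertex 2 appears in no bag.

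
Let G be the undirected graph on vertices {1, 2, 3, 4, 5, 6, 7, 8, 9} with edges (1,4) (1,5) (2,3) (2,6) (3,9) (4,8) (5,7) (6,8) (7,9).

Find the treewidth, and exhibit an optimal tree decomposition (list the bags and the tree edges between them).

The largest bag has 3 vertices, giving width 2; this decomposition certifies tw(G) ≤ 2. For the lower bound, G contains the cycle 8–4–1–5–7–9–3–2–6–8, so G is not a forest; only forests have treewidth ≤ 1, hence tw(G) ≥ 2. Therefore the treewidth is 2.

Treewidth 2.
Bags: B1 = {1, 4, 8}  B2 = {1, 5, 8}  B3 = {5, 7, 8}  B4 = {7, 8, 9}  B5 = {3, 8, 9}  B6 = {2, 3, 8}  B7 = {2, 6, 8}
Tree: B1–B2, B2–B3, B3–B4, B4–B5, B5–B6, B6–B7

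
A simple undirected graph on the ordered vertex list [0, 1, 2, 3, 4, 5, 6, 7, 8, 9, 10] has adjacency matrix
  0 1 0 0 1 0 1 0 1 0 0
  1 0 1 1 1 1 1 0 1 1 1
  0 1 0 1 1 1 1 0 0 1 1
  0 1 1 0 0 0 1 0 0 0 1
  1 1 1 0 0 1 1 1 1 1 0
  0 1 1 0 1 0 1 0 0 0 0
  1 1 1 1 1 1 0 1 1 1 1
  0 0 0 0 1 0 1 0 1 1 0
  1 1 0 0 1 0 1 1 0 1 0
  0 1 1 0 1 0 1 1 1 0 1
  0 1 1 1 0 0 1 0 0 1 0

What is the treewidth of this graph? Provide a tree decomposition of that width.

Treewidth 4.
One optimal decomposition is:
Bags: B1 = {1, 4, 6, 8, 9}  B2 = {4, 6, 7, 8, 9}  B3 = {1, 2, 4, 6, 9}  B4 = {1, 2, 6, 9, 10}  B5 = {1, 2, 4, 5, 6}  B6 = {1, 2, 3, 6, 10}  B7 = {0, 1, 4, 6, 8}
Tree: B1–B2, B1–B3, B3–B4, B3–B5, B4–B6, B1–B7

Every bag has size at most 5, so the width is 5 − 1 = 4 and tw(G) ≤ 4. Conversely, {0, 1, 4, 6, 8} is a clique of size 5, and the vertices of any clique must share a bag in every tree decomposition; so some bag has ≥ 5 vertices and tw(G) ≥ 4. Hence tw(G) = 4 exactly.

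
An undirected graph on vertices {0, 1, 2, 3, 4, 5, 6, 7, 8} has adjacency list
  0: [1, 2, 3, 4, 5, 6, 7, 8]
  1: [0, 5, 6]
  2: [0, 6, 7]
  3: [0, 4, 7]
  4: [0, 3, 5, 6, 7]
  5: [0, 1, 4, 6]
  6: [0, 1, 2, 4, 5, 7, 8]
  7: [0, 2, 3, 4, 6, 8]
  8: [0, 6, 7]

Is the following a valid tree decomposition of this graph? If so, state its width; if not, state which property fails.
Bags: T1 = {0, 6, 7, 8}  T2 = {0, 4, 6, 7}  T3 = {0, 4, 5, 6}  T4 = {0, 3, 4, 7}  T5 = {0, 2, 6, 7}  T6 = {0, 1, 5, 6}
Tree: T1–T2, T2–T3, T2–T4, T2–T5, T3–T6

Yes; width 3.

Vertex coverage: the bags together contain {0, 1, 2, 3, 4, 5, 6, 7, 8}, the full vertex set. Edge coverage: each edge of G has both endpoints in at least one bag. Running intersection: for every vertex, the bags containing it form a connected subtree. All three properties hold, so this is a valid tree decomposition of width max|bag| − 1 = 3, and hence tw(G) ≤ 3.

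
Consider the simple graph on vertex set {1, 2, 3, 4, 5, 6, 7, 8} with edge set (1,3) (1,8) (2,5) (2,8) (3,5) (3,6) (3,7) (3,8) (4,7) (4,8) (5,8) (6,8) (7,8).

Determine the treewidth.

2

A width-2 tree decomposition is:
Bags: B1 = {3, 6, 8}  B2 = {1, 3, 8}  B3 = {3, 5, 8}  B4 = {3, 7, 8}  B5 = {4, 7, 8}  B6 = {2, 5, 8}
Tree: B1–B2, B1–B3, B1–B4, B4–B5, B3–B6
The largest bag has 3 vertices, giving width 2; this decomposition certifies tw(G) ≤ 2. Conversely, {2, 5, 8} is a clique of size 3, and the vertices of any clique must share a bag in every tree decomposition; so some bag has ≥ 3 vertices and tw(G) ≥ 2. Hence tw(G) = 2 exactly.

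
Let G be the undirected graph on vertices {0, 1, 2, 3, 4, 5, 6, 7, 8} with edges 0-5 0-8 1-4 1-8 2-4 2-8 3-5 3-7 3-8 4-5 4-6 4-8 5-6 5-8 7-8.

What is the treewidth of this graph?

2

A width-2 tree decomposition is:
Bags: B1 = {3, 5, 8}  B2 = {0, 5, 8}  B3 = {4, 5, 8}  B4 = {2, 4, 8}  B5 = {1, 4, 8}  B6 = {4, 5, 6}  B7 = {3, 7, 8}
Tree: B1–B2, B1–B3, B3–B4, B4–B5, B3–B6, B1–B7
Each bag holds 3 vertices, so the decomposition has width 2, which upper-bounds the treewidth. On the other hand G contains the 3-clique {0, 5, 8}. A clique must lie in a single bag of any decomposition, so no decomposition can have width below 2. Combining the bounds, tw(G) = 2.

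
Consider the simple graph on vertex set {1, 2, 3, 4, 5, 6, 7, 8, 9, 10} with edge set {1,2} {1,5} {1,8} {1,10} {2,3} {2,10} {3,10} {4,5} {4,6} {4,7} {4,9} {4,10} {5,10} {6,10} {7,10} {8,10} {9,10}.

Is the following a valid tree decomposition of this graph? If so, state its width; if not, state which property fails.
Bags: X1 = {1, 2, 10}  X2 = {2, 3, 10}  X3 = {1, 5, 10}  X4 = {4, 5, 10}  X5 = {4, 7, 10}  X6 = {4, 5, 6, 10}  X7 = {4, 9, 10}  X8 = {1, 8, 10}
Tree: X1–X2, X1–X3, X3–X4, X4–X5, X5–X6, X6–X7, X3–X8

No — bags containing vertex 5 are not connected in the tree.

A tree decomposition must satisfy three properties: every vertex lies in some bag; for every edge, both endpoints lie together in some bag; and for every vertex, the bags containing it form a connected subtree. Here bags containing vertex 5 are not connected in the tree, so the decomposition is invalid.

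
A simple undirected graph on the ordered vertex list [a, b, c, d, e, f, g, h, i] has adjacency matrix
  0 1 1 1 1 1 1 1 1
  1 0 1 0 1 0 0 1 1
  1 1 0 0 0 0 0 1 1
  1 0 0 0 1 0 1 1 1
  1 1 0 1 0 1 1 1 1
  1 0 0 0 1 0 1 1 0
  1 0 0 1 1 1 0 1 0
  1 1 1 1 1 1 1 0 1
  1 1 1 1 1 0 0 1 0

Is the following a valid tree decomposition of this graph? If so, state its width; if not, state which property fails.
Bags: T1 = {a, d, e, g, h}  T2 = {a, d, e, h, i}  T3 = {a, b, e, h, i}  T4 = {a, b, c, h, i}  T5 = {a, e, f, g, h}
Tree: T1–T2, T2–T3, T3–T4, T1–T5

Checking the three conditions: (i) the bags cover all of {a, b, c, d, e, f, g, h, i}; (ii) for each edge, some bag contains both endpoints; (iii) the bags containing any fixed vertex form a subtree. All hold, so the decomposition is valid with width 5 − 1 = 4.

Yes; width 4.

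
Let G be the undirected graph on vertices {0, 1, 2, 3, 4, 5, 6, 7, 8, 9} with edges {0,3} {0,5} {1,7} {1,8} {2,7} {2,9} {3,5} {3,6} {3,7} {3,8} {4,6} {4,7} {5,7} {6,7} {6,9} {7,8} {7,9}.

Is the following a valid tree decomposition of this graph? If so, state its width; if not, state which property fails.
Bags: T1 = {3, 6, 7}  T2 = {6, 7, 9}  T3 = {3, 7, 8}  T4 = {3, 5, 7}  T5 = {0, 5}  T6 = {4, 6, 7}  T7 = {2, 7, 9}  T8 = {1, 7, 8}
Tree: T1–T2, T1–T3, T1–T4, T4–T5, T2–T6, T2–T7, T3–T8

No — edge (3,0) lies in no bag.

A tree decomposition must satisfy three properties: every vertex lies in some bag; for every edge, both endpoints lie together in some bag; and for every vertex, the bags containing it form a connected subtree. Here edge (3,0) lies in no bag, so the decomposition is invalid.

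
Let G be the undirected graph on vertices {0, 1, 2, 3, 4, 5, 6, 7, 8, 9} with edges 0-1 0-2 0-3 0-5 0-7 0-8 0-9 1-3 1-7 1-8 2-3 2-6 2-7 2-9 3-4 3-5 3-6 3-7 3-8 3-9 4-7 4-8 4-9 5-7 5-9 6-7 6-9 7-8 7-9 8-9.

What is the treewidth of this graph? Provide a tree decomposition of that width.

Treewidth 4.
One such decomposition:
Bags: B1 = {2, 3, 6, 7, 9}  B2 = {0, 2, 3, 7, 9}  B3 = {0, 3, 7, 8, 9}  B4 = {0, 3, 5, 7, 9}  B5 = {0, 1, 3, 7, 8}  B6 = {3, 4, 7, 8, 9}
Tree: B1–B2, B2–B3, B3–B4, B3–B5, B3–B6

Each bag holds 5 vertices, so the decomposition has width 4, which upper-bounds the treewidth. On the other hand G contains the 5-clique {0, 1, 3, 7, 8}. A clique must lie in a single bag of any decomposition, so no decomposition can have width below 4. The upper and lower bounds meet at 4, so that is the treewidth.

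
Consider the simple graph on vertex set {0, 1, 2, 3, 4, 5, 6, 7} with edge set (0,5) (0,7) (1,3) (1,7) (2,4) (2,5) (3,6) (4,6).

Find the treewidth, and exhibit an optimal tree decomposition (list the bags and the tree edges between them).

Treewidth 2.
One optimal decomposition is:
Bags: B1 = {2, 4, 6}  B2 = {2, 5, 6}  B3 = {0, 5, 6}  B4 = {0, 6, 7}  B5 = {1, 6, 7}  B6 = {1, 3, 6}
Tree: B1–B2, B2–B3, B3–B4, B4–B5, B5–B6

Every bag has size at most 3, so the width is 3 − 1 = 2 and tw(G) ≤ 2. For the lower bound, G contains the cycle 6–4–2–5–0–7–1–3–6, so G is not a forest; only forests have treewidth ≤ 1, hence tw(G) ≥ 2. Hence tw(G) = 2 exactly.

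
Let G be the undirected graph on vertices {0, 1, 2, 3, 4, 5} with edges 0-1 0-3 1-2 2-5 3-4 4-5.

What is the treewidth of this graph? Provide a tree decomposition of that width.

Treewidth 2.
One optimal decomposition is:
Bags: B1 = {0, 1, 2}  B2 = {0, 2, 5}  B3 = {0, 4, 5}  B4 = {0, 3, 4}
Tree: B1–B2, B2–B3, B3–B4

Every bag has size at most 3, so the width is 3 − 1 = 2 and tw(G) ≤ 2. For the lower bound, G contains the cycle 0–1–2–5–4–3–0, so G is not a forest; only forests have treewidth ≤ 1, hence tw(G) ≥ 2. Combining the bounds, tw(G) = 2.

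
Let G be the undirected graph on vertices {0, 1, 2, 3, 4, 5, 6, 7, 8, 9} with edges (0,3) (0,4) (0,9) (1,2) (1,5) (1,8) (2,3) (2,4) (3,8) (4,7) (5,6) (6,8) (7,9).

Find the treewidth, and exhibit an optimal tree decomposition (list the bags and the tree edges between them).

Every bag has size at most 3, so the width is 3 − 1 = 2 and tw(G) ≤ 2. Since 6–5–1–8–6 is a cycle in G, G is not acyclic. Forests are exactly the graphs of treewidth ≤ 1, so tw(G) ≥ 2. Hence tw(G) = 2 exactly.

Treewidth 2.
Bags: B1 = {5, 6, 8}  B2 = {1, 5, 8}  B3 = {1, 3, 8}  B4 = {1, 2, 3}  B5 = {0, 2, 3}  B6 = {0, 2, 4}  B7 = {0, 4, 9}  B8 = {4, 7, 9}
Tree: B1–B2, B2–B3, B3–B4, B4–B5, B5–B6, B6–B7, B7–B8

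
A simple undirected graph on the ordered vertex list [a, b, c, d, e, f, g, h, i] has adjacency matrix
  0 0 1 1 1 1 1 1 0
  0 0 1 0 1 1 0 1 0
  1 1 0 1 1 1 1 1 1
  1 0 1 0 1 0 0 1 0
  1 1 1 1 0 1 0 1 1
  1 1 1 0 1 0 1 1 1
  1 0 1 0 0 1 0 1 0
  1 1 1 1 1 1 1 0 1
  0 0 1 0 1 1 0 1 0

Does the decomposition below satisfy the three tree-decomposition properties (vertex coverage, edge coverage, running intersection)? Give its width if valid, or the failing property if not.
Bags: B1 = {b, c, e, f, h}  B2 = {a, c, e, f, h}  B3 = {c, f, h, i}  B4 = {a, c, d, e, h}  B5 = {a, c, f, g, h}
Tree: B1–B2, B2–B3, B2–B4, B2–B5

No — edge (e,i) lies in no bag.

A tree decomposition must satisfy three properties: every vertex lies in some bag; for every edge, both endpoints lie together in some bag; and for every vertex, the bags containing it form a connected subtree. Here edge (e,i) lies in no bag, so the decomposition is invalid.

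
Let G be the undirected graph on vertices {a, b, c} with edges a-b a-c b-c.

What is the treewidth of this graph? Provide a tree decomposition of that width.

Treewidth 2.
One optimal decomposition is:
Bags: B1 = {a, b, c}
Tree: (single bag)

A single bag containing all 3 vertices is trivially a valid decomposition of width 2. Conversely, {a, b, c} is a clique of size 3, and the vertices of any clique must share a bag in every tree decomposition; so some bag has ≥ 3 vertices and tw(G) ≥ 2. The upper and lower bounds meet at 2, so that is the treewidth.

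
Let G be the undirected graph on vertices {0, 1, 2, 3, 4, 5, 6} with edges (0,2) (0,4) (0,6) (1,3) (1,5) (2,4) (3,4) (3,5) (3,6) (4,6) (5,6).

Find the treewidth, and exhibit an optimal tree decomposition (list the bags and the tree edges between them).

Each bag holds 3 vertices, so the decomposition has width 2, which upper-bounds the treewidth. On the other hand G contains the 3-clique {0, 2, 4}. A clique must lie in a single bag of any decomposition, so no decomposition can have width below 2. Hence tw(G) = 2 exactly.

Treewidth 2.
One such decomposition:
Bags: B1 = {3, 4, 6}  B2 = {0, 4, 6}  B3 = {3, 5, 6}  B4 = {1, 3, 5}  B5 = {0, 2, 4}
Tree: B1–B2, B1–B3, B3–B4, B2–B5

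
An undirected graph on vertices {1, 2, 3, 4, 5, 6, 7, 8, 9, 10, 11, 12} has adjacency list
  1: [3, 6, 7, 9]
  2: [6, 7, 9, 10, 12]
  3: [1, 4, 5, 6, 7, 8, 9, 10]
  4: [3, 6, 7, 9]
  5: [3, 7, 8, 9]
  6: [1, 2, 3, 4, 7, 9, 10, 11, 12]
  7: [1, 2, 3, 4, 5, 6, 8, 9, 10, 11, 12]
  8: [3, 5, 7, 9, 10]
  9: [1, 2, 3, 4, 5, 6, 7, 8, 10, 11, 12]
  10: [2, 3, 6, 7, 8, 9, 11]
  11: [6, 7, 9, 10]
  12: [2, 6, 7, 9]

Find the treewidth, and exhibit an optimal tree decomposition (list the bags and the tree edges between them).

The largest bag has 5 vertices, giving width 4; this decomposition certifies tw(G) ≤ 4. For the lower bound, the 5 vertices {3, 7, 8, 9, 10} are pairwise adjacent, and any tree decomposition puts a clique entirely inside one bag — forcing width ≥ 4. Combining the bounds, tw(G) = 4.

Treewidth 4.
One optimal decomposition is:
Bags: B1 = {1, 3, 6, 7, 9}  B2 = {3, 6, 7, 9, 10}  B3 = {2, 6, 7, 9, 10}  B4 = {2, 6, 7, 9, 12}  B5 = {3, 7, 8, 9, 10}  B6 = {6, 7, 9, 10, 11}  B7 = {3, 4, 6, 7, 9}  B8 = {3, 5, 7, 8, 9}
Tree: B1–B2, B2–B3, B3–B4, B2–B5, B3–B6, B1–B7, B5–B8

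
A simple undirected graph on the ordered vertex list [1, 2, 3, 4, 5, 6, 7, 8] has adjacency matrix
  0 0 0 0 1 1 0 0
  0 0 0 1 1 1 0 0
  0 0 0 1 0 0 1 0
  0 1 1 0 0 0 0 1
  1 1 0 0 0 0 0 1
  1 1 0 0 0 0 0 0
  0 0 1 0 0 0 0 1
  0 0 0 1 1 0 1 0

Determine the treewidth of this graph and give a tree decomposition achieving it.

Each bag holds 3 vertices, so the decomposition has width 2, which upper-bounds the treewidth. Since 1–6–2–5–1 is a cycle in G, G is not acyclic. Forests are exactly the graphs of treewidth ≤ 1, so tw(G) ≥ 2. Hence tw(G) = 2 exactly.

Treewidth 2.
One optimal decomposition is:
Bags: B1 = {1, 5, 6}  B2 = {2, 5, 6}  B3 = {2, 5, 8}  B4 = {2, 4, 8}  B5 = {4, 7, 8}  B6 = {3, 4, 7}
Tree: B1–B2, B2–B3, B3–B4, B4–B5, B5–B6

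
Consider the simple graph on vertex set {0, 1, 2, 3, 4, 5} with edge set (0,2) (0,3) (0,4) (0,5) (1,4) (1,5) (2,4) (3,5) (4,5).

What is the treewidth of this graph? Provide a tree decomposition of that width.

Treewidth 2.
One such decomposition:
Bags: B1 = {0, 3, 5}  B2 = {0, 4, 5}  B3 = {0, 2, 4}  B4 = {1, 4, 5}
Tree: B1–B2, B2–B3, B2–B4

Every bag has size at most 3, so the width is 3 − 1 = 2 and tw(G) ≤ 2. On the other hand G contains the 3-clique {0, 3, 5}. A clique must lie in a single bag of any decomposition, so no decomposition can have width below 2. Therefore the treewidth is 2.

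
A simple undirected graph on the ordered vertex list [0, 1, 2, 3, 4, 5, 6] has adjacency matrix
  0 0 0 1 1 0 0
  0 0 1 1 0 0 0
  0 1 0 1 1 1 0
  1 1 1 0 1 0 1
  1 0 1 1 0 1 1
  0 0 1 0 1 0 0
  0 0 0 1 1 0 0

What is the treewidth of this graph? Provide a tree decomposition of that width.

Treewidth 2.
Bags: B1 = {3, 4, 6}  B2 = {2, 3, 4}  B3 = {2, 4, 5}  B4 = {0, 3, 4}  B5 = {1, 2, 3}
Tree: B1–B2, B2–B3, B2–B4, B2–B5

The largest bag has 3 vertices, giving width 2; this decomposition certifies tw(G) ≤ 2. On the other hand G contains the 3-clique {1, 2, 3}. A clique must lie in a single bag of any decomposition, so no decomposition can have width below 2. Hence tw(G) = 2 exactly.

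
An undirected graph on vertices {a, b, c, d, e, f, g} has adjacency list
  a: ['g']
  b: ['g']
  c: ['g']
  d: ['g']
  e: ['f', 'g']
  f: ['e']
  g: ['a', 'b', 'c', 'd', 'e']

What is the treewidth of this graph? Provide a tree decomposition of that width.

Treewidth 1.
One such decomposition:
Bags: B1 = {e, g}  B2 = {c, g}  B3 = {a, g}  B4 = {b, g}  B5 = {d, g}  B6 = {e, f}
Tree: B1–B2, B2–B3, B3–B4, B3–B5, B1–B6

Every bag has size at most 2, so the width is 2 − 1 = 1 and tw(G) ≤ 1. Any graph with an edge has treewidth ≥ 1, and G has the edge g–e. Hence tw(G) = 1 exactly.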